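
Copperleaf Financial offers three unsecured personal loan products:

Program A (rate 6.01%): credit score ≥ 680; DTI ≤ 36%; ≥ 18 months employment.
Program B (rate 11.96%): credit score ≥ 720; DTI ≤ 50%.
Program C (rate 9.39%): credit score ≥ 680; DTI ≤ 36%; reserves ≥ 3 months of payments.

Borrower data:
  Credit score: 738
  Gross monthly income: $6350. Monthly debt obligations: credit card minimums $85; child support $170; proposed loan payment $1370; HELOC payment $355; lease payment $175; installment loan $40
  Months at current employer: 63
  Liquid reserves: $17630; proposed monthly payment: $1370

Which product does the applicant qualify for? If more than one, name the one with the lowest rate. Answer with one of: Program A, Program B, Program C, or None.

Total debts = (85 + 170 + 1,370 + 355 + 175 + 40) = 2,195; DTI = 2,195/6,350 = 34.6%.
Reserves = 17,630/1,370 = 12.9 months.
Program A: score 738 ≥ 680; DTI 34.6% ≤ 36%; employment 63 ≥ 18 mo → qualifies.
Program B: score 738 ≥ 720; DTI 34.6% ≤ 50% → qualifies.
Program C: score 738 ≥ 680; DTI 34.6% ≤ 36%; reserves 12.9 ≥ 3 mo → qualifies.
Qualifying: Program A, Program B, Program C. Lowest rate is 6.01% → Program A.

Program A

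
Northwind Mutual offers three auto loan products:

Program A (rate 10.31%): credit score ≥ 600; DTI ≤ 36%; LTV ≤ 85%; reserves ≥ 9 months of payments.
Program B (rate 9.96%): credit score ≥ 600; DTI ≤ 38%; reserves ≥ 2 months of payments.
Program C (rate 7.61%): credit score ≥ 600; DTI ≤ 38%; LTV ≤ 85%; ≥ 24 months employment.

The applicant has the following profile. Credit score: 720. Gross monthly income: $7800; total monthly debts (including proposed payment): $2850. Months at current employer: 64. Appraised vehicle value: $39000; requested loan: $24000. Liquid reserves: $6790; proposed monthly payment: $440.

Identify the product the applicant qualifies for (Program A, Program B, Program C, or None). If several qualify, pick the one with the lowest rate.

DTI = 2,850/7,800 = 36.5%.
LTV = 24,000/39,000 = 61.5%.
Reserves = 6,790/440 = 15.4 months.
Program A: score 720 ≥ 600; DTI 36.5% > 36%; LTV 61.5% ≤ 85%; reserves 15.4 ≥ 9 mo → does not qualify.
Program B: score 720 ≥ 600; DTI 36.5% ≤ 38%; reserves 15.4 ≥ 2 mo → qualifies.
Program C: score 720 ≥ 600; DTI 36.5% ≤ 38%; LTV 61.5% ≤ 85%; employment 64 ≥ 24 mo → qualifies.
Qualifying: Program B, Program C. Lowest rate is 7.61% → Program C.

Program C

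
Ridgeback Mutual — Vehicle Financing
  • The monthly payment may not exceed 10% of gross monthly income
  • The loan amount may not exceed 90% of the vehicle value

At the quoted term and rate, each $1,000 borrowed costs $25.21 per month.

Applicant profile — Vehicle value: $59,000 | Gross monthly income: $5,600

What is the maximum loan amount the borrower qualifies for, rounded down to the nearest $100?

Payment cap: 10% × $5,600 = $560/month.
At $25.21 per $1,000, that supports 560/25.21 × 1,000 ≈ $22,213 → $22,200.
LTV cap: 90% × $59,000 = $53,100 → $53,100.
Binding constraint: payment-to-income.

$22,200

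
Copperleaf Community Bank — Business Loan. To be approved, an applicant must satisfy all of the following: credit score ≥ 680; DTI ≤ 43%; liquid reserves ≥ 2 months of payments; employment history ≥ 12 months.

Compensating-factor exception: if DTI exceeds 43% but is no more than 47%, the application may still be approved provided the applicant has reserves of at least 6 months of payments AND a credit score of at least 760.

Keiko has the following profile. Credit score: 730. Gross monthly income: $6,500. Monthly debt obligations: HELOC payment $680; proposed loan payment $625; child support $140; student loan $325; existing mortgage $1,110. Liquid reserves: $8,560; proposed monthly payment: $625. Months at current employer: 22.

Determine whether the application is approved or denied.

Credit score 730 ≥ 680 (meets base)
Total debts = (680 + 625 + 140 + 325 + 1,110) = 2,880. DTI: 2,880 ÷ 6,500 = 44.3%, over the 43% base limit.
Liquid reserves cover 8,560/625 = 13.7 months — ≥ 2 required
Employment 22 ≥ 12 months
44.3% falls in the override range (43%–47%), so the compensating-factor test applies.
Override check — reserves: 13.7 mo (ok); score: 730 (below 760).
Override conditions not both satisfied; exception does not apply.

Denied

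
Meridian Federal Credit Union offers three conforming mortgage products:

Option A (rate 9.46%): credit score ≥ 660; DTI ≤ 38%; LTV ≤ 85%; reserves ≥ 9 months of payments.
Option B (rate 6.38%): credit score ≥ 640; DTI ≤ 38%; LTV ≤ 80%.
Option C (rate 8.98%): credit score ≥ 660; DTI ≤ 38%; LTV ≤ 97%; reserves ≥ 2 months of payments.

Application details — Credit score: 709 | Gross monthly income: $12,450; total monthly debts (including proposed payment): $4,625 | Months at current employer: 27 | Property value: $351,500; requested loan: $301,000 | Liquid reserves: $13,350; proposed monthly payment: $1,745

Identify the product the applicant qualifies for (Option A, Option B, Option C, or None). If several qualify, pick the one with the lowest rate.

Option C

DTI = 4,625/12,450 = 37.1%.
LTV = 301,000/351,500 = 85.6%.
Reserves = 13,350/1,745 = 7.7 months.
Option A: score 709 ≥ 660; DTI 37.1% ≤ 38%; LTV 85.6% > 85%; reserves 7.7 < 9 mo → does not qualify.
Option B: score 709 ≥ 640; DTI 37.1% ≤ 38%; LTV 85.6% > 80% → does not qualify.
Option C: score 709 ≥ 660; DTI 37.1% ≤ 38%; LTV 85.6% ≤ 97%; reserves 7.7 ≥ 2 mo → qualifies.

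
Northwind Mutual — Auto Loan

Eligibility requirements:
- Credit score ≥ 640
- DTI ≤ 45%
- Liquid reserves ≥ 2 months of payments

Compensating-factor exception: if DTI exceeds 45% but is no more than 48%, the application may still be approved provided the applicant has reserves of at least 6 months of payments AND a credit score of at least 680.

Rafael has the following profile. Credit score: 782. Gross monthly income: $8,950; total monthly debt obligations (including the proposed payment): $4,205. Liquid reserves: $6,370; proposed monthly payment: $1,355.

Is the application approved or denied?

Denied

Credit score 782 ≥ 640 (meets base)
DTI = 4,205/8,950 = 47% > 45% — standard DTI limit exceeded.
Liquid reserves cover 6,370/1,355 = 4.7 months — ≥ 2 required
DTI 47% is within the 45%–48% exception band; checking compensating factors.
Reserves 4.7 < 6 months; credit score 782 ≥ 680.
Compensating-factor requirement not fully met.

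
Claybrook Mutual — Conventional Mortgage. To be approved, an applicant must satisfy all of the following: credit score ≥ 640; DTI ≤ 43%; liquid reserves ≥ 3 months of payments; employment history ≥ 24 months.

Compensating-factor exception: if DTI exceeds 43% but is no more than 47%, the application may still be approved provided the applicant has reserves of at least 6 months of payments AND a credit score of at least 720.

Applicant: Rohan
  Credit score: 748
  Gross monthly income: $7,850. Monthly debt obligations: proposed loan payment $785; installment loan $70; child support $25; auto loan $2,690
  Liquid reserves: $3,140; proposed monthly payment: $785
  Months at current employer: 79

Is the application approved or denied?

Credit score 748 ≥ 640 (meets base)
Total debts = (785 + 70 + 25 + 2,690) = 3,570. DTI: 3,570 ÷ 7,850 = 45.5%, over the 43% base limit.
Reserves = 3,140/785 = 4.0 months ≥ 3
Employment 79 ≥ 24 months
DTI 45.5% is within the 43%–47% exception band; checking compensating factors.
Reserves 4.0 < 6 months; credit score 748 ≥ 720.
Compensating-factor requirement not fully met.

Denied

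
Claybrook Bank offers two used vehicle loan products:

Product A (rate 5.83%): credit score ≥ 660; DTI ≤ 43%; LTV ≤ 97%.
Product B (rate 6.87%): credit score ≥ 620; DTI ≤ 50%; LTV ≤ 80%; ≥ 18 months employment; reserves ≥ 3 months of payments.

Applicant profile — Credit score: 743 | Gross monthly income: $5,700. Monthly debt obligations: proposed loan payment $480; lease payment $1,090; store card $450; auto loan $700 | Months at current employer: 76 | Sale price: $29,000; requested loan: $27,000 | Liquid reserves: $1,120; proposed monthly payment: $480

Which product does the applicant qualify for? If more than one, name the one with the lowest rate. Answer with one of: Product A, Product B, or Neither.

Total debts = (480 + 1,090 + 450 + 700) = 2,720; DTI = 2,720/5,700 = 47.7%.
LTV = 27,000/29,000 = 93.1%.
Reserves = 1,120/480 = 2.3 months.
Product A: score 743 ≥ 660; DTI 47.7% > 43%; LTV 93.1% ≤ 97% → does not qualify.
Product B: score 743 ≥ 620; DTI 47.7% ≤ 50%; LTV 93.1% > 80%; employment 76 ≥ 18 mo; reserves 2.3 < 3 mo → does not qualify.

Neither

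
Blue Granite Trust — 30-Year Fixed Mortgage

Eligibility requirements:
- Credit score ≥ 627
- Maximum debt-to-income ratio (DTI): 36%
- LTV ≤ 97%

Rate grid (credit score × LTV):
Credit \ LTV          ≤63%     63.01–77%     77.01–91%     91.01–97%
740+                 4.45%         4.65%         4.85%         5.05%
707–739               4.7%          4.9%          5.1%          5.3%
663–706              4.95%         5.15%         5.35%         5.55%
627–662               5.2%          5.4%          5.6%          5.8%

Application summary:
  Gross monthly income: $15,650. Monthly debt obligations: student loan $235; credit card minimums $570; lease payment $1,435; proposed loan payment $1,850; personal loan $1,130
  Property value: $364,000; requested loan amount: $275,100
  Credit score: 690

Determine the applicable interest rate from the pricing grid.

Credit score 690 ≥ 627; Total monthly debts = (235 + 570 + 1,435 + 1,850 + 1,130) = 5,220. Debt-to-income = 5,220/15,650 = 33.4% — meets 36% limit
LTV: 275,100 ÷ 364,000 = 75.6%, within 97% cap
Score 690 is in the 663–706 band; LTV 75.6% is in the 63.01–77% band → 5.15%.

5.15%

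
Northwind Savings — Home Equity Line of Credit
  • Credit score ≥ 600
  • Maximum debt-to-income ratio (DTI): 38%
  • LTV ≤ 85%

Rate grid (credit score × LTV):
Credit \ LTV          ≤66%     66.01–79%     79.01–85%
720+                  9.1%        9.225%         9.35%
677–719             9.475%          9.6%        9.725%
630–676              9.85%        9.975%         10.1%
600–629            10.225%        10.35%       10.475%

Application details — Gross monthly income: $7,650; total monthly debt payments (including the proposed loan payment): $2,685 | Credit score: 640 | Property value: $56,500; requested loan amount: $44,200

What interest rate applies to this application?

Credit score 640 ≥ 600; DTI: 2,685 ÷ 7,650 = 35.1%, within the 38% cap
Loan-to-value = 44,200/56,500 = 78.2% — pass (85% max)
Score 640 is in the 630–676 band; LTV 78.2% is in the 66.01–79% band → 9.975%.

9.975%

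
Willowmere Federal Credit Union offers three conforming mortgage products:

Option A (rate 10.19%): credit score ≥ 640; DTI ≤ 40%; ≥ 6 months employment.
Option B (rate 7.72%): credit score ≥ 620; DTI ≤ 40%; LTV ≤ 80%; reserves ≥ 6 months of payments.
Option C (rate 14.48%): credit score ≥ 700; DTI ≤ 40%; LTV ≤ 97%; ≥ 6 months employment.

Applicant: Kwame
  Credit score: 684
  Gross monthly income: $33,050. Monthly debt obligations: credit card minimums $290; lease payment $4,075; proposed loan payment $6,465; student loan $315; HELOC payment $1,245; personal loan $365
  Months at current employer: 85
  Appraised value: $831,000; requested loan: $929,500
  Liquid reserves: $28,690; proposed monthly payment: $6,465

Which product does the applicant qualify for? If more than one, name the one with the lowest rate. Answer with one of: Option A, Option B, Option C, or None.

Total debts = (290 + 4,075 + 6,465 + 315 + 1,245 + 365) = 12,755; DTI = 12,755/33,050 = 38.6%.
LTV = 929,500/831,000 = 111.9%.
Reserves = 28,690/6,465 = 4.4 months.
Option A: score 684 ≥ 640; DTI 38.6% ≤ 40%; employment 85 ≥ 6 mo → qualifies.
Option B: score 684 ≥ 620; DTI 38.6% ≤ 40%; LTV 111.9% > 80%; reserves 4.4 < 6 mo → does not qualify.
Option C: score 684 < 700; DTI 38.6% ≤ 40%; LTV 111.9% > 97%; employment 85 ≥ 6 mo → does not qualify.

Option A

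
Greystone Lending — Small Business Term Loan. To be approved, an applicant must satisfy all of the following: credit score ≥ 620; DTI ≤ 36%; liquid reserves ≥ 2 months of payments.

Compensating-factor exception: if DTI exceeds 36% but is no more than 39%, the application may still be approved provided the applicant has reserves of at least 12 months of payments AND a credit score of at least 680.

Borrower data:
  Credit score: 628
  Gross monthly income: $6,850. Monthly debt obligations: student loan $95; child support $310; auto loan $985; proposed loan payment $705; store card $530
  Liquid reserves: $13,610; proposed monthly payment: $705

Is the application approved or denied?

Denied

Credit score 628 ≥ 620 (meets base)
Total debts = (95 + 310 + 985 + 705 + 530) = 2,625. DTI = 2,625/6,850 = 38.3% > 36% — standard DTI limit exceeded.
Reserves = 13,610/705 = 19.3 months ≥ 2
38.3% falls in the override range (36%–39%), so the compensating-factor test applies.
Override check — reserves: 19.3 mo (ok); score: 628 (below 680).
Compensating-factor requirement not fully met.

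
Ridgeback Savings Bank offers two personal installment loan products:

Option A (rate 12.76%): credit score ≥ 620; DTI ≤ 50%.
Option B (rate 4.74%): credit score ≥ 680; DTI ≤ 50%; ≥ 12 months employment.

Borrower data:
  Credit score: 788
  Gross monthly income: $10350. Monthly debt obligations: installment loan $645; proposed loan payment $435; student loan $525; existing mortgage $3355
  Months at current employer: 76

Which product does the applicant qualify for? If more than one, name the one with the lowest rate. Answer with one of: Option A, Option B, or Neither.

Option B

Total debts = (645 + 435 + 525 + 3,355) = 4,960; DTI = 4,960/10,350 = 47.9%.
Option A: score 788 ≥ 620; DTI 47.9% ≤ 50% → qualifies.
Option B: score 788 ≥ 680; DTI 47.9% ≤ 50%; employment 76 ≥ 12 mo → qualifies.
Qualifying: Option A, Option B. Lowest rate is 4.74% → Option B.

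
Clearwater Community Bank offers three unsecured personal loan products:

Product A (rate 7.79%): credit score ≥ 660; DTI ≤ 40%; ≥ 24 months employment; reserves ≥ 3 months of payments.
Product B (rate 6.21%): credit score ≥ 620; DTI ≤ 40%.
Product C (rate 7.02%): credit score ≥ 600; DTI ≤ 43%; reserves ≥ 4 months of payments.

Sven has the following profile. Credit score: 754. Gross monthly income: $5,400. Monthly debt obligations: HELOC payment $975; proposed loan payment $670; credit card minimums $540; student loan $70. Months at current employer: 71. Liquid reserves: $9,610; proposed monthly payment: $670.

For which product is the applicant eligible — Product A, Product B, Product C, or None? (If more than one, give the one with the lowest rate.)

Product C

Total debts = (975 + 670 + 540 + 70) = 2,255; DTI = 2,255/5,400 = 41.8%.
Reserves = 9,610/670 = 14.3 months.
Product A: score 754 ≥ 660; DTI 41.8% > 40%; employment 71 ≥ 24 mo; reserves 14.3 ≥ 3 mo → does not qualify.
Product B: score 754 ≥ 620; DTI 41.8% > 40% → does not qualify.
Product C: score 754 ≥ 600; DTI 41.8% ≤ 43%; reserves 14.3 ≥ 4 mo → qualifies.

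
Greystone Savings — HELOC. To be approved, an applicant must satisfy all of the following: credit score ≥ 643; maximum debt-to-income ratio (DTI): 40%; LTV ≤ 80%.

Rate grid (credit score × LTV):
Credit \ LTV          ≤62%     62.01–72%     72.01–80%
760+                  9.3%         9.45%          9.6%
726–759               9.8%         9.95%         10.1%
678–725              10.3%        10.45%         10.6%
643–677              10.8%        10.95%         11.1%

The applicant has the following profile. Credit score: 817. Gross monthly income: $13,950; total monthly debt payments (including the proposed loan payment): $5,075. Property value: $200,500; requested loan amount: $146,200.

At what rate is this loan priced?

Credit score 817 ≥ 643; DTI: 5,075 ÷ 13,950 = 36.4%, within the 40% cap
LTV: 146,200 ÷ 200,500 = 72.9%, within 80% cap
Score 817 is in the 760+ band; LTV 72.9% is in the 72.01–80% band → 9.6%.

9.6%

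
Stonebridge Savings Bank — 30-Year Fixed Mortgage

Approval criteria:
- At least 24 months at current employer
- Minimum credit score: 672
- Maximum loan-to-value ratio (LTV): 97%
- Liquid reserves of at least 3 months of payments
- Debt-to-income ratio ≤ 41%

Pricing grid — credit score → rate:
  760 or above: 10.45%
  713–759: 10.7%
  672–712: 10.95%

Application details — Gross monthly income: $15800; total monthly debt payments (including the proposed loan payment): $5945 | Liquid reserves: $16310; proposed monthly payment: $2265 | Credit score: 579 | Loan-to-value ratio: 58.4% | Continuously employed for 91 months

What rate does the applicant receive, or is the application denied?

Denied

Credit score 579 < 672 (below minimum)
Employment 91 ≥ 24 months
LTV 58.4% — within 97%
Reserves = 16,310/2,265 = 7.2 months ≥ 3
Debt-to-income = 5,945/15,800 = 37.6% — meets 41% limit
Not all requirements met → denied.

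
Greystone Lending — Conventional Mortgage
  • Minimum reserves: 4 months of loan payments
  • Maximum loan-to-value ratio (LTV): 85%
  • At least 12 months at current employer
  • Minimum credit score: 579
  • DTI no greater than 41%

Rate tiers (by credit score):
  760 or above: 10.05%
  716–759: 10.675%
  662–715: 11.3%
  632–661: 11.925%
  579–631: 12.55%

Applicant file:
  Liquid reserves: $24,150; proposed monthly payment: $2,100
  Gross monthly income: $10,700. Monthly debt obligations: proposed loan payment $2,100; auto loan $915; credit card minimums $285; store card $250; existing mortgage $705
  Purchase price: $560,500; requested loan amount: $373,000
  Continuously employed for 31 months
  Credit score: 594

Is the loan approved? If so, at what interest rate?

Approved at 12.55%

Credit score 594 ≥ 579 (meets minimum)
Reserves: 24,150 ÷ 2,100 = 11.5 months (meets 4-month minimum)
Total monthly debts = (2,100 + 915 + 285 + 250 + 705) = 4,255. Debt-to-income = 4,255/10,700 = 39.8% — meets 41% limit
LTV = 373,000/560,500 = 66.5% ≤ 85%
Employment 31 ≥ 12 months
All requirements met. Score 594 falls in the 579–631 tier → 12.55%.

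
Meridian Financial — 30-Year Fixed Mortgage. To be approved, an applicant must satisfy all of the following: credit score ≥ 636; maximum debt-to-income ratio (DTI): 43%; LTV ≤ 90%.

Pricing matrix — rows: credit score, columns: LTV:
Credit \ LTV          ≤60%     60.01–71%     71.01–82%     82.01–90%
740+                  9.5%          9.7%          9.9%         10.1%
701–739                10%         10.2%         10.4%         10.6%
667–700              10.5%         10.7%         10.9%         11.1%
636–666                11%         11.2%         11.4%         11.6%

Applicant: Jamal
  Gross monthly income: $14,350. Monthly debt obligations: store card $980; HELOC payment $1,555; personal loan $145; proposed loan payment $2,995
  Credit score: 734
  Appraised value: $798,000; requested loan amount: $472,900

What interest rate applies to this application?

10%

Credit score 734 ≥ 636; Total monthly debts = (980 + 1,555 + 145 + 2,995) = 5,675. Debt-to-income = 5,675/14,350 = 39.5% — meets 43% limit
Loan-to-value = 472,900/798,000 = 59.3% — pass (90% max)
Credit 734 → row 701–739; LTV 59.3% → column ≤60%. Grid cell → 10%.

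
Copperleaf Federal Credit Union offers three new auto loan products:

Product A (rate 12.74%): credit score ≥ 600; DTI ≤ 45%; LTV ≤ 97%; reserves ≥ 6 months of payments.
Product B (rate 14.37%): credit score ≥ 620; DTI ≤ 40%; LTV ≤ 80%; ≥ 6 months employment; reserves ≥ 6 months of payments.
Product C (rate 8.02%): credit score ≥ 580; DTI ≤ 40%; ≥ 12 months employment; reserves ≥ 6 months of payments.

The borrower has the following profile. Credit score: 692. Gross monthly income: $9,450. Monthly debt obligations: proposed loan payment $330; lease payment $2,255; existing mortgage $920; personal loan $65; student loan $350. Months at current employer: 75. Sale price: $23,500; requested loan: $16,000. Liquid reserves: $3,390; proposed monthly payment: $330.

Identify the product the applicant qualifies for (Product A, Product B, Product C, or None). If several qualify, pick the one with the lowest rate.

Product A

Total debts = (330 + 2,255 + 920 + 65 + 350) = 3,920; DTI = 3,920/9,450 = 41.5%.
LTV = 16,000/23,500 = 68.1%.
Reserves = 3,390/330 = 10.3 months.
Product A: score 692 ≥ 600; DTI 41.5% ≤ 45%; LTV 68.1% ≤ 97%; reserves 10.3 ≥ 6 mo → qualifies.
Product B: score 692 ≥ 620; DTI 41.5% > 40%; LTV 68.1% ≤ 80%; employment 75 ≥ 6 mo; reserves 10.3 ≥ 6 mo → does not qualify.
Product C: score 692 ≥ 580; DTI 41.5% > 40%; employment 75 ≥ 12 mo; reserves 10.3 ≥ 6 mo → does not qualify.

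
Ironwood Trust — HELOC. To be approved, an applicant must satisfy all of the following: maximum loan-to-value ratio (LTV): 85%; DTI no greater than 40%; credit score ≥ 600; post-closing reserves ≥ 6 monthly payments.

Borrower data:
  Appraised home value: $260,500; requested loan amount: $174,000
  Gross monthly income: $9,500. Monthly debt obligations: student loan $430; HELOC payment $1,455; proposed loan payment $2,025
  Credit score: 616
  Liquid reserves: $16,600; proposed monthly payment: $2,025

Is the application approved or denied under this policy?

LTV = 174,000/260,500 = 66.8% ≤ 85%
Total monthly debts = (430 + 1,455 + 2,025) = 3,910. DTI = 3,910/9,500 = 41.2% > 40%
Credit score 616 ≥ 600 (meets)
Reserves = 16,600/2,025 = 8.2 months ≥ 6
Fails on DTI.

Denied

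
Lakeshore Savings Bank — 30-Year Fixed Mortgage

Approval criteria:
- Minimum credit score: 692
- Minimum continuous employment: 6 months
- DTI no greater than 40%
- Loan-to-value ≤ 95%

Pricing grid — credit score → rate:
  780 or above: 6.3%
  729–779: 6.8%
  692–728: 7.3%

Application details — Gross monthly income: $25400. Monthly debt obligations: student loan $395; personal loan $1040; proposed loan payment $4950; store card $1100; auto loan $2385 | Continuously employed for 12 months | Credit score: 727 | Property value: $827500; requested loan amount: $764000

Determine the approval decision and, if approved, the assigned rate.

Approved at 7.3%

Credit score 727 ≥ 692 (meets minimum)
LTV: 764,000 ÷ 827,500 = 92.3%, within 95% cap
Total monthly debts = (395 + 1,040 + 4,950 + 1,100 + 2,385) = 9,870. DTI = 9,870/25,400 = 38.9% ≤ 40%
Employment 12 ≥ 6 months
All requirements met. Score 727 falls in the 692–728 tier → 7.3%.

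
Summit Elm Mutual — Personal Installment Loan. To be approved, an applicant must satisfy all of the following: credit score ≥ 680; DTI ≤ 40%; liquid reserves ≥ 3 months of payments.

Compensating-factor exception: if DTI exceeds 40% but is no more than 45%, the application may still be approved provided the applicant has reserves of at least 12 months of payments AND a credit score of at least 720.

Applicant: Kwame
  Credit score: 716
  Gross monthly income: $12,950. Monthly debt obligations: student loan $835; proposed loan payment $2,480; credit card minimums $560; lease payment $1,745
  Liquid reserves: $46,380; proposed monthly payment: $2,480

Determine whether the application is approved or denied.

Denied

Credit score 716 ≥ 680 (meets base)
Total debts = (835 + 2,480 + 560 + 1,745) = 5,620. DTI: 5,620 ÷ 12,950 = 43.4%, over the 40% base limit.
Reserves = 46,380/2,480 = 18.7 months ≥ 3
DTI 43.4% is within the 40%–45% exception band; checking compensating factors.
Reserves 18.7 ≥ 12 months; credit score 716 < 720.
Override conditions not both satisfied; exception does not apply.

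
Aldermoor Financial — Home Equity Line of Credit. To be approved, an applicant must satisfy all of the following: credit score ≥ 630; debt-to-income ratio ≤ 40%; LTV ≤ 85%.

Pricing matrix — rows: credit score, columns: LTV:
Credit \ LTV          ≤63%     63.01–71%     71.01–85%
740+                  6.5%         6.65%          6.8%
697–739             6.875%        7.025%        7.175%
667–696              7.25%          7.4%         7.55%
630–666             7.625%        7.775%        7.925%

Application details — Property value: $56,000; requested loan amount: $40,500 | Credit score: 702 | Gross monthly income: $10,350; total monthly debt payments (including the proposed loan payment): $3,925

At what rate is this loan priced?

7.175%

Credit score 702 ≥ 630; DTI: 3,925 ÷ 10,350 = 37.9%, within the 40% cap
Loan-to-value = 40,500/56,000 = 72.3% — pass (85% max)
Score 702 is in the 697–739 band; LTV 72.3% is in the 71.01–85% band → 7.175%.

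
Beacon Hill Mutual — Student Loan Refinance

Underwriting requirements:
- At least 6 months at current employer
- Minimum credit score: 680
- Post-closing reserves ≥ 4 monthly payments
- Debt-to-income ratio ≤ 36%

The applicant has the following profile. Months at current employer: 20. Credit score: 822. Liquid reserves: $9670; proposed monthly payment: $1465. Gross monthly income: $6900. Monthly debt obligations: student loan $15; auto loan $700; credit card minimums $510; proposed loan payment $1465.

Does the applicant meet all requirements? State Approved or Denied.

Denied

Employment 20 ≥ 6 months
Credit score 822 ≥ 680 (meets)
Reserves = 9,670/1,465 = 6.6 months ≥ 4
Total monthly debts = (15 + 700 + 510 + 1,465) = 2,690. Debt-to-income = 2,690/6,900 = 39% — over 36% limit
Fails on DTI.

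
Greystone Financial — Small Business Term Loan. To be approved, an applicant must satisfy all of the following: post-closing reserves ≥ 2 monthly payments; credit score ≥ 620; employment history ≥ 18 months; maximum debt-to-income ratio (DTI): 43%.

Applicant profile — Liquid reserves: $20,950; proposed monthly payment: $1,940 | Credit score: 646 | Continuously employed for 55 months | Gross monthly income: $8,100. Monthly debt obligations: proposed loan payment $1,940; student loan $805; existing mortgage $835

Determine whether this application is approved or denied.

Denied

Reserves = 20,950/1,940 = 10.8 months ≥ 2
Credit score 646 ≥ 620 (meets)
Employment 55 ≥ 18 months
Total monthly debts = (1,940 + 805 + 835) = 3,580. DTI = 3,580/8,100 = 44.2% > 43%
Fails on DTI.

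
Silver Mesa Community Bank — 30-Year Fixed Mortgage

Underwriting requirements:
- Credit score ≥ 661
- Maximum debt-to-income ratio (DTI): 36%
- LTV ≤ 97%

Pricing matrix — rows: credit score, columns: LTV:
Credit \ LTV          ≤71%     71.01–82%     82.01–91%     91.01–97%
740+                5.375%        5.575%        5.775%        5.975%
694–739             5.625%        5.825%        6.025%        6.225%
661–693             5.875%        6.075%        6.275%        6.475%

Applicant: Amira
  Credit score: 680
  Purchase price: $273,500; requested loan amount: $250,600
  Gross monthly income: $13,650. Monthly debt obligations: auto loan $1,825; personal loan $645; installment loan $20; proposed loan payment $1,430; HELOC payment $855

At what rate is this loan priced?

6.475%

Credit score 680 ≥ 661; Total monthly debts = (1,825 + 645 + 20 + 1,430 + 855) = 4,775. DTI = 4,775/13,650 = 35% ≤ 36%
LTV: 250,600 ÷ 273,500 = 91.6%, within 97% cap
Credit 680 → row 661–693; LTV 91.6% → column 91.01–97%. Grid cell → 6.475%.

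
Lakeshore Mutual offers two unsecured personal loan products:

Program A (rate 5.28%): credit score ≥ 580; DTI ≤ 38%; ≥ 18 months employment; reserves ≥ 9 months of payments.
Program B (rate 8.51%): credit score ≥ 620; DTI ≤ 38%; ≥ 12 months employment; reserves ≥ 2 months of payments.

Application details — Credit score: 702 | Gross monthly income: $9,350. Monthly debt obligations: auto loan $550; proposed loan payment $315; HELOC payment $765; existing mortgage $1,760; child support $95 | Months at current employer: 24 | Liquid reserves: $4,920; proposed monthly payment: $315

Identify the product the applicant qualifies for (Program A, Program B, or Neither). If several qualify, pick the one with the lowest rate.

Program A

Total debts = (550 + 315 + 765 + 1,760 + 95) = 3,485; DTI = 3,485/9,350 = 37.3%.
Reserves = 4,920/315 = 15.6 months.
Program A: score 702 ≥ 580; DTI 37.3% ≤ 38%; employment 24 ≥ 18 mo; reserves 15.6 ≥ 9 mo → qualifies.
Program B: score 702 ≥ 620; DTI 37.3% ≤ 38%; employment 24 ≥ 12 mo; reserves 15.6 ≥ 2 mo → qualifies.
Qualifying: Program A, Program B. Lowest rate is 5.28% → Program A.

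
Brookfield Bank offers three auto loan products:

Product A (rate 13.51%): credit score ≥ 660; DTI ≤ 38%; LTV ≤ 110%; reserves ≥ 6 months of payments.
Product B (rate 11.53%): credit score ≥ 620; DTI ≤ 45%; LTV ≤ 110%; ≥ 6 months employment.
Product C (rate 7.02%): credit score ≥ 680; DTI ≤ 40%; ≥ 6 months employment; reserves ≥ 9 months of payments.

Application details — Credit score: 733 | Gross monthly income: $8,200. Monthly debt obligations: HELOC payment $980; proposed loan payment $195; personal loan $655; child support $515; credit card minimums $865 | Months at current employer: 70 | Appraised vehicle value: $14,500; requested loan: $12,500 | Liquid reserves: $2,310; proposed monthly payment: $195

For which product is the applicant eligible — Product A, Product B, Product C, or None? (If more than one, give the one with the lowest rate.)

Product C

Total debts = (980 + 195 + 655 + 515 + 865) = 3,210; DTI = 3,210/8,200 = 39.1%.
LTV = 12,500/14,500 = 86.2%.
Reserves = 2,310/195 = 11.8 months.
Product A: score 733 ≥ 660; DTI 39.1% > 38%; LTV 86.2% ≤ 110%; reserves 11.8 ≥ 6 mo → does not qualify.
Product B: score 733 ≥ 620; DTI 39.1% ≤ 45%; LTV 86.2% ≤ 110%; employment 70 ≥ 6 mo → qualifies.
Product C: score 733 ≥ 680; DTI 39.1% ≤ 40%; employment 70 ≥ 6 mo; reserves 11.8 ≥ 9 mo → qualifies.
Qualifying: Product B, Product C. Lowest rate is 7.02% → Product C.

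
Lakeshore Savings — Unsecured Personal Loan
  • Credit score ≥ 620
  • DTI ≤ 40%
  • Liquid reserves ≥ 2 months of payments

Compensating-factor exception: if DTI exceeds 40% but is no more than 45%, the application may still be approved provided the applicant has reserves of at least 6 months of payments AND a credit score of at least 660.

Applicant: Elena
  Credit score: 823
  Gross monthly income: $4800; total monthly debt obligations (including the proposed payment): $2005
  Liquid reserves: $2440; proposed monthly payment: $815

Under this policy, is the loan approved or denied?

Denied

Credit score 823 ≥ 620 (meets base)
DTI = 2,005/4,800 = 41.8% > 40% — standard DTI limit exceeded.
Reserves: 2,440 ÷ 815 = 3.0 months (meets 2-month minimum)
41.8% falls in the override range (40%–45%), so the compensating-factor test applies.
Override check — reserves: 3.0 mo (short of 6); score: 823 (ok).
Compensating-factor requirement not fully met.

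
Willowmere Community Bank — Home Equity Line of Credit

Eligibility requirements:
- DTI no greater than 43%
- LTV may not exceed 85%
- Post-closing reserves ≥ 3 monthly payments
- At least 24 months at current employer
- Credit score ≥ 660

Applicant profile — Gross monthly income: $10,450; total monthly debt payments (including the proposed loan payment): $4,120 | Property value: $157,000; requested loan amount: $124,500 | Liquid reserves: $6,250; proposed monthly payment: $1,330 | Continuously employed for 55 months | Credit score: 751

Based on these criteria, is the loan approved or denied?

Approved

Debt-to-income = 4,120/10,450 = 39.4% — meets 43% limit
Loan-to-value = 124,500/157,000 = 79.3% — pass (85% max)
Reserves: 6,250 ÷ 1,330 = 4.7 months (meets 3-month minimum)
Employment 55 ≥ 24 months
Credit score 751 ≥ 660 (meets)
All criteria satisfied.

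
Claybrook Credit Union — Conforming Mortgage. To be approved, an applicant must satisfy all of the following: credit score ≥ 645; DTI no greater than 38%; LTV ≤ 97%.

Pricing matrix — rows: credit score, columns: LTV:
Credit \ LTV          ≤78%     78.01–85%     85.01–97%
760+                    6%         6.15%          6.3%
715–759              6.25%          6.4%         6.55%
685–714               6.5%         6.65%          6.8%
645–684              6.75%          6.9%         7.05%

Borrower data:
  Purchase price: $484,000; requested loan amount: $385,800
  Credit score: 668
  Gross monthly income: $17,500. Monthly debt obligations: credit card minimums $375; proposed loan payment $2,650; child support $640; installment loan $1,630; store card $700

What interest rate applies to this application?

6.9%

Credit score 668 ≥ 645; Total monthly debts = (375 + 2,650 + 640 + 1,630 + 700) = 5,995. DTI = 5,995/17,500 = 34.3% ≤ 38%
LTV: 385,800 ÷ 484,000 = 79.7%, within 97% cap
Row: 668 falls in 645–684. Column: 79.7% falls in 78.01–85%. Rate = 6.9%.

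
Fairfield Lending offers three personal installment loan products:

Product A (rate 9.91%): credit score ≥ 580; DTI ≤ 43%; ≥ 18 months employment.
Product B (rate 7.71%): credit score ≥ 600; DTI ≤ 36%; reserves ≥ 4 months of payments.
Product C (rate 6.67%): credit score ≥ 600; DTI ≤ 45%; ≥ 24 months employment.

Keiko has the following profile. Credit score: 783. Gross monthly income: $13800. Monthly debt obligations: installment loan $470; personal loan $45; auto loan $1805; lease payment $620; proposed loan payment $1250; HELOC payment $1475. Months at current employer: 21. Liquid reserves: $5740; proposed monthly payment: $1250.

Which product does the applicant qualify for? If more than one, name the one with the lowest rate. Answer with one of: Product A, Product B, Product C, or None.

Product A

Total debts = (470 + 45 + 1,805 + 620 + 1,250 + 1,475) = 5,665; DTI = 5,665/13,800 = 41.1%.
Reserves = 5,740/1,250 = 4.6 months.
Product A: score 783 ≥ 580; DTI 41.1% ≤ 43%; employment 21 ≥ 18 mo → qualifies.
Product B: score 783 ≥ 600; DTI 41.1% > 36%; reserves 4.6 ≥ 4 mo → does not qualify.
Product C: score 783 ≥ 600; DTI 41.1% ≤ 45%; employment 21 < 24 mo → does not qualify.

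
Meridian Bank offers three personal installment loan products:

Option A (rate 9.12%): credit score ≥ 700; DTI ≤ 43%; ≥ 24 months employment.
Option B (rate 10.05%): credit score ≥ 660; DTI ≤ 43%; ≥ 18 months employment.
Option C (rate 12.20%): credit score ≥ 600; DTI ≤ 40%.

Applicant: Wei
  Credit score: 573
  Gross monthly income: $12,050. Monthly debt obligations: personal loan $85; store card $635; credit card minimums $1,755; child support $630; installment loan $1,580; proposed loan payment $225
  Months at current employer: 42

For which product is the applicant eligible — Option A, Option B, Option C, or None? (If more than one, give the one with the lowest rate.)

None

Total debts = (85 + 635 + 1,755 + 630 + 1,580 + 225) = 4,910; DTI = 4,910/12,050 = 40.7%.
Option A: score 573 < 700; DTI 40.7% ≤ 43%; employment 42 ≥ 24 mo → does not qualify.
Option B: score 573 < 660; DTI 40.7% ≤ 43%; employment 42 ≥ 18 mo → does not qualify.
Option C: score 573 < 600; DTI 40.7% > 40% → does not qualify.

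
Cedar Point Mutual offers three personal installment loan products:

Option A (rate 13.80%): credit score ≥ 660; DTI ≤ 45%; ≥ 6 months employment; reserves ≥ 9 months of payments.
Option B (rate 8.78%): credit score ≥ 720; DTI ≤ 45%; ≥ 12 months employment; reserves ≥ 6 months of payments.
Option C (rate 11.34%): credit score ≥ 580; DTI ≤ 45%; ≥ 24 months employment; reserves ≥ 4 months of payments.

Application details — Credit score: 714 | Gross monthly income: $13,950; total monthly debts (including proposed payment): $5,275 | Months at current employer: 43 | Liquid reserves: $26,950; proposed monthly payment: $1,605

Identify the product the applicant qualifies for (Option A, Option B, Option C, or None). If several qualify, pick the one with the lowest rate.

DTI = 5,275/13,950 = 37.8%.
Reserves = 26,950/1,605 = 16.8 months.
Option A: score 714 ≥ 660; DTI 37.8% ≤ 45%; employment 43 ≥ 6 mo; reserves 16.8 ≥ 9 mo → qualifies.
Option B: score 714 < 720; DTI 37.8% ≤ 45%; employment 43 ≥ 12 mo; reserves 16.8 ≥ 6 mo → does not qualify.
Option C: score 714 ≥ 580; DTI 37.8% ≤ 45%; employment 43 ≥ 24 mo; reserves 16.8 ≥ 4 mo → qualifies.
Qualifying: Option A, Option C. Lowest rate is 11.34% → Option C.

Option C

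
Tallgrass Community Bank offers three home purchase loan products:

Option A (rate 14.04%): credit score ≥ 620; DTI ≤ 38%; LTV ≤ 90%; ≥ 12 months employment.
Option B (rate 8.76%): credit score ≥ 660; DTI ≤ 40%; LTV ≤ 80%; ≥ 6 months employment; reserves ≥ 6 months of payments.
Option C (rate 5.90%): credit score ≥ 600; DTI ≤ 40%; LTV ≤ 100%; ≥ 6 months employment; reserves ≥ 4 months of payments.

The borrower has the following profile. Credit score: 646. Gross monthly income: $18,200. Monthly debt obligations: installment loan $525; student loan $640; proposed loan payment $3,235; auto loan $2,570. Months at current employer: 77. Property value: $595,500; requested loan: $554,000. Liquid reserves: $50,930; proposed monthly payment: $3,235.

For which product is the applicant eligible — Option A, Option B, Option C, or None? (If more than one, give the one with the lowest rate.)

Option C

Total debts = (525 + 640 + 3,235 + 2,570) = 6,970; DTI = 6,970/18,200 = 38.3%.
LTV = 554,000/595,500 = 93%.
Reserves = 50,930/3,235 = 15.7 months.
Option A: score 646 ≥ 620; DTI 38.3% > 38%; LTV 93% > 90%; employment 77 ≥ 12 mo → does not qualify.
Option B: score 646 < 660; DTI 38.3% ≤ 40%; LTV 93% > 80%; employment 77 ≥ 6 mo; reserves 15.7 ≥ 6 mo → does not qualify.
Option C: score 646 ≥ 600; DTI 38.3% ≤ 40%; LTV 93% ≤ 100%; employment 77 ≥ 6 mo; reserves 15.7 ≥ 4 mo → qualifies.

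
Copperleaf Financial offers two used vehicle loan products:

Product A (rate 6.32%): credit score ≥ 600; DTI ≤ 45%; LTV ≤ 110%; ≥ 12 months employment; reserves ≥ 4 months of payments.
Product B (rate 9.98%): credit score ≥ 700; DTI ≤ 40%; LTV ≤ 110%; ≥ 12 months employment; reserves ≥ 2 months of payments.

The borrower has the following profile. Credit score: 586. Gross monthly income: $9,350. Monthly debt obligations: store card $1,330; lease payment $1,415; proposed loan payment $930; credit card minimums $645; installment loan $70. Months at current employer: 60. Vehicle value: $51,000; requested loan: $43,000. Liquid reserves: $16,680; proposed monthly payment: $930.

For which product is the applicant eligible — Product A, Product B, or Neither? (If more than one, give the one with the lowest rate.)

Total debts = (1,330 + 1,415 + 930 + 645 + 70) = 4,390; DTI = 4,390/9,350 = 47%.
LTV = 43,000/51,000 = 84.3%.
Reserves = 16,680/930 = 17.9 months.
Product A: score 586 < 600; DTI 47% > 45%; LTV 84.3% ≤ 110%; employment 60 ≥ 12 mo; reserves 17.9 ≥ 4 mo → does not qualify.
Product B: score 586 < 700; DTI 47% > 40%; LTV 84.3% ≤ 110%; employment 60 ≥ 12 mo; reserves 17.9 ≥ 2 mo → does not qualify.

Neither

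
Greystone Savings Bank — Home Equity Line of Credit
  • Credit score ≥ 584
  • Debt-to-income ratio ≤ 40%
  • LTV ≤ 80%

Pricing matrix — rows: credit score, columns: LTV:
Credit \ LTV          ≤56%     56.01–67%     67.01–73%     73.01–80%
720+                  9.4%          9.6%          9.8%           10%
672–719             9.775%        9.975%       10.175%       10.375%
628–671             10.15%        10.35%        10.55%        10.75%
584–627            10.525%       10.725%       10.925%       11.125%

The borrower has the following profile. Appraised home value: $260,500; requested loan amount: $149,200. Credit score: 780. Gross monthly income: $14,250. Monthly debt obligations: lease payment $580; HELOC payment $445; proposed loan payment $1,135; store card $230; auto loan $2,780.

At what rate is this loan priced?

Credit score 780 ≥ 584; Total monthly debts = (580 + 445 + 1,135 + 230 + 2,780) = 5,170. Debt-to-income = 5,170/14,250 = 36.3% — meets 40% limit
LTV: 149,200 ÷ 260,500 = 57.3%, within 80% cap
Row: 780 falls in 720+. Column: 57.3% falls in 56.01–67%. Rate = 9.6%.

9.6%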